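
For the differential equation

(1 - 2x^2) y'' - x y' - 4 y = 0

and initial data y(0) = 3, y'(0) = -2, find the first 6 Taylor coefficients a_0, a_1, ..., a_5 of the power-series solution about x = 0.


Ansatz: y(x) = sum_{n>=0} a_n x^n, so y'(x) = sum_{n>=1} n a_n x^(n-1) and y''(x) = sum_{n>=2} n(n-1) a_n x^(n-2).
Substitute into P(x) y'' + Q(x) y' + R(x) y = 0 with P(x) = 1 - 2x^2, Q(x) = -x, R(x) = -4, and match powers of x.
Initial conditions: a_0 = 3, a_1 = -2.
Setting the coefficient of each power of x to zero and solving order by order (substituting the coefficients already found):
  x^0: 2 a_2 - 4 a_0 = 0  ->  2 a_2 = 4 a_0 = 12  ->  a_2 = 6
  x^1: 6 a_3 - 5 a_1 = 0  ->  6 a_3 = 5 a_1 = -10  ->  a_3 = -5/3
  x^2: 12 a_4 - 10 a_2 = 0  ->  12 a_4 = 10 a_2 = 60  ->  a_4 = 5
  x^3: 20 a_5 - 19 a_3 = 0  ->  20 a_5 = 19 a_3 = -95/3  ->  a_5 = -19/12
Truncated series: y(x) = 3 - 2 x + 6 x^2 - (5/3) x^3 + 5 x^4 - (19/12) x^5 + O(x^6).

a_0 = 3; a_1 = -2; a_2 = 6; a_3 = -5/3; a_4 = 5; a_5 = -19/12


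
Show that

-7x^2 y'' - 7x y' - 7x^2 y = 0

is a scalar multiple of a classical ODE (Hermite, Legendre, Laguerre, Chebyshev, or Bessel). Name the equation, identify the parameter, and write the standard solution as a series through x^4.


All three coefficients share the factor -7; dividing through by -7 gives  x^2 y'' + x y' + x^2 y = 0.
This matches the Bessel equation x^2 y'' + x y' + (x^2 - nu^2) y = 0 with nu^2 = 0, so nu = 0; the solution bounded at x = 0 is J_0(x).
Frobenius at x = 0: indicial roots ±nu; for r = nu the recurrence k(k + 2nu) c_k = -c_{k-2} gives the standard series J_nu(x) = sum_{k>=0} (-1)^k / (k! (k+nu)!) (x/2)^(2k+nu). Evaluate the first 3 terms:
  k = 0: (-1)^0 / (0! * 0! * 2^0) x^0 = 1/(1*1*1) x^0 = (1) x^0
  k = 1: (-1)^1 / (1! * 1! * 2^2) x^2 = -1/(1*1*4) x^2 = (-1/4) x^2
  k = 2: (-1)^2 / (2! * 2! * 2^4) x^4 = 1/(2*2*16) x^4 = (1/64) x^4
Hence J_0(x) = x^4/64 - x^2/4 + 1 + ....

J_0(x); series = x^4/64 - x^2/4 + 1


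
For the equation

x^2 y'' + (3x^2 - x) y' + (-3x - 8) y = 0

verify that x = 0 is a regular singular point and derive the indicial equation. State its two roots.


Divide by x^2 to reach normal form y'' + P_1(x) y' + P_2(x) y = 0 with P_1(x) = 3 - 1/x and P_2(x) = -3/x - 8/x^2.
x = 0 is a singular point because the y'-coefficient 3 - 1/x has a pole at x = 0 and the y-coefficient -3/x - 8/x^2 has a pole at x = 0.
It is a regular singular point because x P_1(x) = p(x) = 3x - 1 and x^2 P_2(x) = q(x) = -3x - 8 are polynomials, hence analytic at x = 0.
p(0) = -1,  q(0) = -8.
Indicial equation: r(r-1) + p(0) r + q(0) = 0, i.e. r^2 + (p(0) - 1) r + q(0) = 0, i.e. r^2 - 2 r - 8 = 0.
Discriminant: (-2)^2 - 4(-8) = 36, so r = (2 ± 6)/2.
Solving: r_1 = 4, r_2 = -2.

indicial: r^2 - 2 r - 8 = 0; roots r_1 = 4, r_2 = -2


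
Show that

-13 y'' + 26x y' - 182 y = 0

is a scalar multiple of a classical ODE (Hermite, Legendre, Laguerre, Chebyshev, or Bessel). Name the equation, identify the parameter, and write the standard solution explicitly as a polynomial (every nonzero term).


All three coefficients share the factor -13; dividing through by -13 gives  y'' - 2x y' + 14 y = 0.
This matches the Hermite equation y'' - 2x y' + 2n y = 0 with 2n = 14, so n = 7; the polynomial solution is H_7(x).
With y = sum_k a_k x^k, matching x^k gives (k+2)(k+1) a_{k+2} = 2(k - n) a_k = 2(k - 7) a_k. The right side vanishes at k = 7, so the series with the parity of 7 terminates at degree 7.
Standard normalization: leading coefficient of H_n is 2^n, so a_7 = 2^7 = 128. Work downward with a_k = (k+1)(k+2) a_{k+2} / (2(k - n)):
  a_5 = (6)(7)(128) / (2(5 - 7)) = 5376/(-4) = -1344
  a_3 = (4)(5)(-1344) / (2(3 - 7)) = -26880/(-8) = 3360
  a_1 = (2)(3)(3360) / (2(1 - 7)) = 20160/(-12) = -1680
Hence H_7(x) = 128 x^7 - 1344 x^5 + 3360 x^3 - 1680 x.

H_7(x); series = 128 x^7 - 1344 x^5 + 3360 x^3 - 1680 x


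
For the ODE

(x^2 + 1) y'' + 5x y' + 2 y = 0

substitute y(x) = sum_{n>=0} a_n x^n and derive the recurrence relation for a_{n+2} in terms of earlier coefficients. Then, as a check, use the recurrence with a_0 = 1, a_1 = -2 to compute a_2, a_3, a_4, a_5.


Substitute y = sum_n a_n x^n.
(1 + 1 x^2) y'' contributes (n+2)(n+1) a_{n+2} + n(n-1) a_n at x^n.
5 x y'(x) contributes 5 n a_n at x^n.
2 y(x) contributes 2 a_n at x^n.
Matching x^n: (n+2)(n+1) a_{n+2} + (n(n-1) + 5 n + 2) a_n = 0.
Thus a_{n+2} = (-n(n-1) - 5 n - 2) / ((n+1)(n+2)) * a_n.

Check with a_0 = 1, a_1 = -2 (apply the recurrence for n = 0, 1, 2, 3): a_0 = 1, a_1 = -2, a_2 = -1, a_3 = 7/3, a_4 = 7/6, a_5 = -161/60.

a_(n+2) = (-n(n-1) - 5 n - 2) / ((n+1)(n+2)) * a_n; check: a_0 = 1, a_1 = -2, a_2 = -1, a_3 = 7/3, a_4 = 7/6, a_5 = -161/60


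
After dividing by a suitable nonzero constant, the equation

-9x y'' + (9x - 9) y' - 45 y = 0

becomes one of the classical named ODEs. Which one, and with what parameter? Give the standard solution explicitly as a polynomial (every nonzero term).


All three coefficients share the factor -9; dividing through by -9 gives  x y'' + (1 - x) y' + 5 y = 0.
This matches the Laguerre equation x y'' + (1 - x) y' + n y = 0 with n = 5; the polynomial solution is L_5(x).
With y = sum_k a_k x^k, matching x^k gives (k+1)k a_{k+1} + (k+1) a_{k+1} - k a_k + n a_k = 0, i.e. (k+1)^2 a_{k+1} = (k - n) a_k = (k - 5) a_k. The right side vanishes at k = 5, so the series terminates at degree 5.
Standard normalization L_n(0) = 1 gives a_0 = 1. Work upward with a_{k+1} = (k - 5) a_k / (k+1)^2:
  a_1 = (0 - 5)(1) / 1^2 = -5/1 = -5
  a_2 = (1 - 5)(-5) / 2^2 = 20/4 = 5
  a_3 = (2 - 5)(5) / 3^2 = -15/9 = -5/3
  a_4 = (3 - 5)(-5/3) / 4^2 = (10/3)/16 = 5/24
  a_5 = (4 - 5)(5/24) / 5^2 = (-5/24)/25 = -1/120
Hence L_5(x) = -x^5/120 + 5 x^4/24 - 5 x^3/3 + 5 x^2 - 5 x + 1.

L_5(x); series = -x^5/120 + 5 x^4/24 - 5 x^3/3 + 5 x^2 - 5 x + 1


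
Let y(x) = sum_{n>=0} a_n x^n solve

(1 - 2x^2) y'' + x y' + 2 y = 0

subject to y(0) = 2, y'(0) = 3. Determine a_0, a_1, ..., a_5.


Ansatz: y(x) = sum_{n>=0} a_n x^n, so y'(x) = sum_{n>=1} n a_n x^(n-1) and y''(x) = sum_{n>=2} n(n-1) a_n x^(n-2).
Substitute into P(x) y'' + Q(x) y' + R(x) y = 0 with P(x) = 1 - 2x^2, Q(x) = x, R(x) = 2, and match powers of x.
Initial conditions: a_0 = 2, a_1 = 3.
Setting the coefficient of each power of x to zero and solving order by order (substituting the coefficients already found):
  x^0: 2 a_2 + 2 a_0 = 0  ->  2 a_2 = -2 a_0 = -4  ->  a_2 = -2
  x^1: 6 a_3 + 3 a_1 = 0  ->  6 a_3 = -3 a_1 = -9  ->  a_3 = -3/2
  x^2: 12 a_4 = 0  ->  a_4 = 0
  x^3: 20 a_5 - 7 a_3 = 0  ->  20 a_5 = 7 a_3 = -21/2  ->  a_5 = -21/40
Truncated series: y(x) = 2 + 3 x - 2 x^2 - (3/2) x^3 - (21/40) x^5 + O(x^6).

a_0 = 2; a_1 = 3; a_2 = -2; a_3 = -3/2; a_4 = 0; a_5 = -21/40


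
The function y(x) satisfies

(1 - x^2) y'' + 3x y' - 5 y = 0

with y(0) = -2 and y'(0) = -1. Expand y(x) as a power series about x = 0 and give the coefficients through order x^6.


Ansatz: y(x) = sum_{n>=0} a_n x^n, so y'(x) = sum_{n>=1} n a_n x^(n-1) and y''(x) = sum_{n>=2} n(n-1) a_n x^(n-2).
Substitute into P(x) y'' + Q(x) y' + R(x) y = 0 with P(x) = 1 - x^2, Q(x) = 3x, R(x) = -5, and match powers of x.
Initial conditions: a_0 = -2, a_1 = -1.
Setting the coefficient of each power of x to zero and solving order by order (substituting the coefficients already found):
  x^0: 2 a_2 - 5 a_0 = 0  ->  2 a_2 = 5 a_0 = -10  ->  a_2 = -5
  x^1: 6 a_3 - 2 a_1 = 0  ->  6 a_3 = 2 a_1 = -2  ->  a_3 = -1/3
  x^2: 12 a_4 - a_2 = 0  ->  12 a_4 = a_2 = -5  ->  a_4 = -5/12
  x^3: 20 a_5 - 2 a_3 = 0  ->  20 a_5 = 2 a_3 = -2/3  ->  a_5 = -1/30
  x^4: 30 a_6 - 5 a_4 = 0  ->  30 a_6 = 5 a_4 = -25/12  ->  a_6 = -5/72
Truncated series: y(x) = -2 - x - 5 x^2 - (1/3) x^3 - (5/12) x^4 - (1/30) x^5 - (5/72) x^6 + O(x^7).

a_0 = -2; a_1 = -1; a_2 = -5; a_3 = -1/3; a_4 = -5/12; a_5 = -1/30; a_6 = -5/72


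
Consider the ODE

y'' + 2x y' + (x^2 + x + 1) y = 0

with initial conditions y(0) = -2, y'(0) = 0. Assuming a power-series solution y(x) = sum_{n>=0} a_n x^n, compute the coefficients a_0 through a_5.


Ansatz: y(x) = sum_{n>=0} a_n x^n, so y'(x) = sum_{n>=1} n a_n x^(n-1) and y''(x) = sum_{n>=2} n(n-1) a_n x^(n-2).
Substitute into P(x) y'' + Q(x) y' + R(x) y = 0 with P(x) = 1, Q(x) = 2x, R(x) = x^2 + x + 1, and match powers of x.
Initial conditions: a_0 = -2, a_1 = 0.
Setting the coefficient of each power of x to zero and solving order by order (substituting the coefficients already found):
  x^0: 2 a_2 + a_0 = 0  ->  2 a_2 = -a_0 = 2  ->  a_2 = 1
  x^1: 6 a_3 + 3 a_1 + a_0 = 0  ->  6 a_3 = -3 a_1 - a_0 = 2  ->  a_3 = 1/3
  x^2: 12 a_4 + 5 a_2 + a_1 + a_0 = 0  ->  12 a_4 = -5 a_2 - a_1 - a_0 = -3  ->  a_4 = -1/4
  x^3: 20 a_5 + 7 a_3 + a_2 + a_1 = 0  ->  20 a_5 = -7 a_3 - a_2 - a_1 = -10/3  ->  a_5 = -1/6
Truncated series: y(x) = -2 + x^2 + (1/3) x^3 - (1/4) x^4 - (1/6) x^5 + O(x^6).

a_0 = -2; a_1 = 0; a_2 = 1; a_3 = 1/3; a_4 = -1/4; a_5 = -1/6


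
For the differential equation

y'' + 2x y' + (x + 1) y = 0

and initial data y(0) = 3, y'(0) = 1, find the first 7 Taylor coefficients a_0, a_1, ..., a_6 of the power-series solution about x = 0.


Ansatz: y(x) = sum_{n>=0} a_n x^n, so y'(x) = sum_{n>=1} n a_n x^(n-1) and y''(x) = sum_{n>=2} n(n-1) a_n x^(n-2).
Substitute into P(x) y'' + Q(x) y' + R(x) y = 0 with P(x) = 1, Q(x) = 2x, R(x) = x + 1, and match powers of x.
Initial conditions: a_0 = 3, a_1 = 1.
Setting the coefficient of each power of x to zero and solving order by order (substituting the coefficients already found):
  x^0: 2 a_2 + a_0 = 0  ->  2 a_2 = -a_0 = -3  ->  a_2 = -3/2
  x^1: 6 a_3 + 3 a_1 + a_0 = 0  ->  6 a_3 = -3 a_1 - a_0 = -6  ->  a_3 = -1
  x^2: 12 a_4 + 5 a_2 + a_1 = 0  ->  12 a_4 = -5 a_2 - a_1 = 13/2  ->  a_4 = 13/24
  x^3: 20 a_5 + 7 a_3 + a_2 = 0  ->  20 a_5 = -7 a_3 - a_2 = 17/2  ->  a_5 = 17/40
  x^4: 30 a_6 + 9 a_4 + a_3 = 0  ->  30 a_6 = -9 a_4 - a_3 = -31/8  ->  a_6 = -31/240
Truncated series: y(x) = 3 + x - (3/2) x^2 - x^3 + (13/24) x^4 + (17/40) x^5 - (31/240) x^6 + O(x^7).

a_0 = 3; a_1 = 1; a_2 = -3/2; a_3 = -1; a_4 = 13/24; a_5 = 17/40; a_6 = -31/240


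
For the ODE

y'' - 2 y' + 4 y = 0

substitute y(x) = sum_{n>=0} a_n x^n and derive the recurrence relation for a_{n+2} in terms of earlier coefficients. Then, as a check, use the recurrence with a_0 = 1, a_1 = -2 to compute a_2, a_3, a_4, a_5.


Substitute y = sum_n a_n x^n.
y''(x) has coefficient (n+2)(n+1) a_{n+2} at x^n;
-2 y'(x) has coefficient -2 (n+1) a_{n+1} at x^n;
4 y(x) has coefficient 4 a_n at x^n.
Matching x^n: (n+2)(n+1) a_{n+2} - 2 (n+1) a_{n+1} + 4 a_n = 0.
Thus a_{n+2} = [2 (n+1) a_{n+1} - 4 a_n] / ((n+1)(n+2)).

Check with a_0 = 1, a_1 = -2 (apply the recurrence for n = 0, 1, 2, 3): a_0 = 1, a_1 = -2, a_2 = -4, a_3 = -4/3, a_4 = 2/3, a_5 = 8/15.

a_(n+2) = [2 (n+1) a_(n+1) - 4 a_n] / ((n+1)(n+2)); check: a_0 = 1, a_1 = -2, a_2 = -4, a_3 = -4/3, a_4 = 2/3, a_5 = 8/15


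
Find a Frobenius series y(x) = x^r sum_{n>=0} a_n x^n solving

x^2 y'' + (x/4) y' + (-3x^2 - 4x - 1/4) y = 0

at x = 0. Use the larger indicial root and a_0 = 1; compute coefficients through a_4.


Write in Frobenius form y'' + (p(x)/x) y' + (q(x)/x^2) y = 0:
  p(x) = 1/4,  q(x) = -3x^2 - 4x - 1/4.
Indicial equation: r(r-1) + (1/4) r + (-1/4) = 0 -> roots r_1 = 1, r_2 = -1/4.
Take r = r_1 = 1. Let y(x) = x^r sum_{n>=0} a_n x^n with a_0 = 1.
Substitute y = x^r sum a_n x^n and match x^{r+n}. The recurrence is
  D(n) a_n - 4 a_{n-1} - 3 a_{n-2} = 0,  where D(n) = (r+n)(r+n-1) + (1/4)(r+n) + (-1/4).
  a_n = [4 a_{n-1} + 3 a_{n-2}] / D(n).
Since the indicial polynomial factors as (r - r_1)(r - r_2), D(n) = (r_1 + n - r_1)(r_1 + n - r_2) = n(n + 5/4).
Evaluating step by step (a_0 = 1):
  n = 1: D(1) = 1(1 + 5/4) = 9/4; numerator = 4(1) = 4; a_1 = (4)/(9/4) = 16/9
  n = 2: D(2) = 2(2 + 5/4) = 13/2; numerator = 4(16/9) + 3(1) = 91/9; a_2 = (91/9)/(13/2) = 14/9
  n = 3: D(3) = 3(3 + 5/4) = 51/4; numerator = 4(14/9) + 3(16/9) = 104/9; a_3 = (104/9)/(51/4) = 416/459
  n = 4: D(4) = 4(4 + 5/4) = 21; numerator = 4(416/459) + 3(14/9) = 3806/459; a_4 = (3806/459)/(21) = 3806/9639

r = 1; a_0 = 1; a_1 = 16/9; a_2 = 14/9; a_3 = 416/459; a_4 = 3806/9639


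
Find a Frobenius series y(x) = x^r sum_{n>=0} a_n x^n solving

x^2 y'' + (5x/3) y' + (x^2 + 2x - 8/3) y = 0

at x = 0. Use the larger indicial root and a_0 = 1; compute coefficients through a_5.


Write in Frobenius form y'' + (p(x)/x) y' + (q(x)/x^2) y = 0:
  p(x) = 5/3,  q(x) = x^2 + 2x - 8/3.
Indicial equation: r(r-1) + (5/3) r + (-8/3) = 0 -> roots r_1 = 4/3, r_2 = -2.
Take r = r_1 = 4/3. Let y(x) = x^r sum_{n>=0} a_n x^n with a_0 = 1.
Substitute y = x^r sum a_n x^n and match x^{r+n}. The recurrence is
  D(n) a_n + 2 a_{n-1} + 1 a_{n-2} = 0,  where D(n) = (r+n)(r+n-1) + (5/3)(r+n) + (-8/3).
  a_n = [-2 a_{n-1} - 1 a_{n-2}] / D(n).
Since the indicial polynomial factors as (r - r_1)(r - r_2), D(n) = (r_1 + n - r_1)(r_1 + n - r_2) = n(n + 10/3).
Evaluating step by step (a_0 = 1):
  n = 1: D(1) = 1(1 + 10/3) = 13/3; numerator = -2(1) = -2; a_1 = (-2)/(13/3) = -6/13
  n = 2: D(2) = 2(2 + 10/3) = 32/3; numerator = -2(-6/13) - 1(1) = -1/13; a_2 = (-1/13)/(32/3) = -3/416
  n = 3: D(3) = 3(3 + 10/3) = 19; numerator = -2(-3/416) - 1(-6/13) = 99/208; a_3 = (99/208)/(19) = 99/3952
  n = 4: D(4) = 4(4 + 10/3) = 88/3; numerator = -2(99/3952) - 1(-3/416) = -339/7904; a_4 = (-339/7904)/(88/3) = -1017/695552
  n = 5: D(5) = 5(5 + 10/3) = 125/3; numerator = -2(-1017/695552) - 1(99/3952) = -405/18304; a_5 = (-405/18304)/(125/3) = -243/457600

r = 4/3; a_0 = 1; a_1 = -6/13; a_2 = -3/416; a_3 = 99/3952; a_4 = -1017/695552; a_5 = -243/457600


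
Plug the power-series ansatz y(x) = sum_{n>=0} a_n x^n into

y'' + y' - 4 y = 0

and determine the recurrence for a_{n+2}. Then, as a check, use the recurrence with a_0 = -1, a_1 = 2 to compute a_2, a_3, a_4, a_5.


Substitute y = sum_n a_n x^n.
y''(x) has coefficient (n+2)(n+1) a_{n+2} at x^n;
y'(x) has coefficient (n+1) a_{n+1} at x^n;
-4 y(x) has coefficient -4 a_n at x^n.
Matching x^n: (n+2)(n+1) a_{n+2} + (n+1) a_{n+1} - 4 a_n = 0.
Thus a_{n+2} = [-(n+1) a_{n+1} + 4 a_n] / ((n+1)(n+2)).

Check with a_0 = -1, a_1 = 2 (apply the recurrence for n = 0, 1, 2, 3): a_0 = -1, a_1 = 2, a_2 = -3, a_3 = 7/3, a_4 = -19/12, a_5 = 47/60.

a_(n+2) = [-(n+1) a_(n+1) + 4 a_n] / ((n+1)(n+2)); check: a_0 = -1, a_1 = 2, a_2 = -3, a_3 = 7/3, a_4 = -19/12, a_5 = 47/60


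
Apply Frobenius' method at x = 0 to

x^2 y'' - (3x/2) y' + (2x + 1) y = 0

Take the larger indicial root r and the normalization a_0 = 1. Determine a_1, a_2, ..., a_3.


Write in Frobenius form y'' + (p(x)/x) y' + (q(x)/x^2) y = 0:
  p(x) = -3/2,  q(x) = 2x + 1.
Indicial equation: r(r-1) + (-3/2) r + (1) = 0 -> roots r_1 = 2, r_2 = 1/2.
Take r = r_1 = 2. Let y(x) = x^r sum_{n>=0} a_n x^n with a_0 = 1.
Substitute y = x^r sum a_n x^n and match x^{r+n}. The recurrence is
  D(n) a_n + 2 a_{n-1} = 0,  where D(n) = (r+n)(r+n-1) + (-3/2)(r+n) + (1).
  a_n = -2 / D(n) * a_{n-1}.
Since the indicial polynomial factors as (r - r_1)(r - r_2), D(n) = (r_1 + n - r_1)(r_1 + n - r_2) = n(n + 3/2).
Evaluating step by step (a_0 = 1):
  n = 1: D(1) = 1(1 + 3/2) = 5/2; numerator = -2(1) = -2; a_1 = (-2)/(5/2) = -4/5
  n = 2: D(2) = 2(2 + 3/2) = 7; numerator = -2(-4/5) = 8/5; a_2 = (8/5)/(7) = 8/35
  n = 3: D(3) = 3(3 + 3/2) = 27/2; numerator = -2(8/35) = -16/35; a_3 = (-16/35)/(27/2) = -32/945

r = 2; a_0 = 1; a_1 = -4/5; a_2 = 8/35; a_3 = -32/945


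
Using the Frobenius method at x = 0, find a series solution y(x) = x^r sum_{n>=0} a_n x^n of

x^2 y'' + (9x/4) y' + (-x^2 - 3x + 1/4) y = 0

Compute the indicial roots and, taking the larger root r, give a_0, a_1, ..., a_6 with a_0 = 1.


Write in Frobenius form y'' + (p(x)/x) y' + (q(x)/x^2) y = 0:
  p(x) = 9/4,  q(x) = -x^2 - 3x + 1/4.
Indicial equation: r(r-1) + (9/4) r + (1/4) = 0 -> roots r_1 = -1/4, r_2 = -1.
Take r = r_1 = -1/4. Let y(x) = x^r sum_{n>=0} a_n x^n with a_0 = 1.
Substitute y = x^r sum a_n x^n and match x^{r+n}. The recurrence is
  D(n) a_n - 3 a_{n-1} - 1 a_{n-2} = 0,  where D(n) = (r+n)(r+n-1) + (9/4)(r+n) + (1/4).
  a_n = [3 a_{n-1} + 1 a_{n-2}] / D(n).
Since the indicial polynomial factors as (r - r_1)(r - r_2), D(n) = (r_1 + n - r_1)(r_1 + n - r_2) = n(n + 3/4).
Evaluating step by step (a_0 = 1):
  n = 1: D(1) = 1(1 + 3/4) = 7/4; numerator = 3(1) = 3; a_1 = (3)/(7/4) = 12/7
  n = 2: D(2) = 2(2 + 3/4) = 11/2; numerator = 3(12/7) + 1(1) = 43/7; a_2 = (43/7)/(11/2) = 86/77
  n = 3: D(3) = 3(3 + 3/4) = 45/4; numerator = 3(86/77) + 1(12/7) = 390/77; a_3 = (390/77)/(45/4) = 104/231
  n = 4: D(4) = 4(4 + 3/4) = 19; numerator = 3(104/231) + 1(86/77) = 190/77; a_4 = (190/77)/(19) = 10/77
  n = 5: D(5) = 5(5 + 3/4) = 115/4; numerator = 3(10/77) + 1(104/231) = 194/231; a_5 = (194/231)/(115/4) = 776/26565
  n = 6: D(6) = 6(6 + 3/4) = 81/2; numerator = 3(776/26565) + 1(10/77) = 1926/8855; a_6 = (1926/8855)/(81/2) = 428/79695

r = -1/4; a_0 = 1; a_1 = 12/7; a_2 = 86/77; a_3 = 104/231; a_4 = 10/77; a_5 = 776/26565; a_6 = 428/79695


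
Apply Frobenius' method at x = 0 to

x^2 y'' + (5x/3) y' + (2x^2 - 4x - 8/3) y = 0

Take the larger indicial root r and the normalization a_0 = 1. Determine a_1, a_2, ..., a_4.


Write in Frobenius form y'' + (p(x)/x) y' + (q(x)/x^2) y = 0:
  p(x) = 5/3,  q(x) = 2x^2 - 4x - 8/3.
Indicial equation: r(r-1) + (5/3) r + (-8/3) = 0 -> roots r_1 = 4/3, r_2 = -2.
Take r = r_1 = 4/3. Let y(x) = x^r sum_{n>=0} a_n x^n with a_0 = 1.
Substitute y = x^r sum a_n x^n and match x^{r+n}. The recurrence is
  D(n) a_n - 4 a_{n-1} + 2 a_{n-2} = 0,  where D(n) = (r+n)(r+n-1) + (5/3)(r+n) + (-8/3).
  a_n = [4 a_{n-1} - 2 a_{n-2}] / D(n).
Since the indicial polynomial factors as (r - r_1)(r - r_2), D(n) = (r_1 + n - r_1)(r_1 + n - r_2) = n(n + 10/3).
Evaluating step by step (a_0 = 1):
  n = 1: D(1) = 1(1 + 10/3) = 13/3; numerator = 4(1) = 4; a_1 = (4)/(13/3) = 12/13
  n = 2: D(2) = 2(2 + 10/3) = 32/3; numerator = 4(12/13) - 2(1) = 22/13; a_2 = (22/13)/(32/3) = 33/208
  n = 3: D(3) = 3(3 + 10/3) = 19; numerator = 4(33/208) - 2(12/13) = -63/52; a_3 = (-63/52)/(19) = -63/988
  n = 4: D(4) = 4(4 + 10/3) = 88/3; numerator = 4(-63/988) - 2(33/208) = -87/152; a_4 = (-87/152)/(88/3) = -261/13376

r = 4/3; a_0 = 1; a_1 = 12/13; a_2 = 33/208; a_3 = -63/988; a_4 = -261/13376


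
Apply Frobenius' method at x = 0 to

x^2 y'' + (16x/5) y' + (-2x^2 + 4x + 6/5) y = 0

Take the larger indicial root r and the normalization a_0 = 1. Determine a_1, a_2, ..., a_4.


Write in Frobenius form y'' + (p(x)/x) y' + (q(x)/x^2) y = 0:
  p(x) = 16/5,  q(x) = -2x^2 + 4x + 6/5.
Indicial equation: r(r-1) + (16/5) r + (6/5) = 0 -> roots r_1 = -1, r_2 = -6/5.
Take r = r_1 = -1. Let y(x) = x^r sum_{n>=0} a_n x^n with a_0 = 1.
Substitute y = x^r sum a_n x^n and match x^{r+n}. The recurrence is
  D(n) a_n + 4 a_{n-1} - 2 a_{n-2} = 0,  where D(n) = (r+n)(r+n-1) + (16/5)(r+n) + (6/5).
  a_n = [-4 a_{n-1} + 2 a_{n-2}] / D(n).
Since the indicial polynomial factors as (r - r_1)(r - r_2), D(n) = (r_1 + n - r_1)(r_1 + n - r_2) = n(n + 1/5).
Evaluating step by step (a_0 = 1):
  n = 1: D(1) = 1(1 + 1/5) = 6/5; numerator = -4(1) = -4; a_1 = (-4)/(6/5) = -10/3
  n = 2: D(2) = 2(2 + 1/5) = 22/5; numerator = -4(-10/3) + 2(1) = 46/3; a_2 = (46/3)/(22/5) = 115/33
  n = 3: D(3) = 3(3 + 1/5) = 48/5; numerator = -4(115/33) + 2(-10/3) = -680/33; a_3 = (-680/33)/(48/5) = -425/198
  n = 4: D(4) = 4(4 + 1/5) = 84/5; numerator = -4(-425/198) + 2(115/33) = 140/9; a_4 = (140/9)/(84/5) = 25/27

r = -1; a_0 = 1; a_1 = -10/3; a_2 = 115/33; a_3 = -425/198; a_4 = 25/27


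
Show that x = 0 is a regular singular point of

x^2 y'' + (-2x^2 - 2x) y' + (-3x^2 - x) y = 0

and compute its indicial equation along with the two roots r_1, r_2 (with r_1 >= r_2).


Divide by x^2 to reach normal form y'' + P_1(x) y' + P_2(x) y = 0 with P_1(x) = -2 - 2/x and P_2(x) = -3 - 1/x.
x = 0 is a singular point because the y'-coefficient -2 - 2/x has a pole at x = 0 and the y-coefficient -3 - 1/x has a pole at x = 0.
It is a regular singular point because x P_1(x) = p(x) = -2x - 2 and x^2 P_2(x) = q(x) = -3x^2 - x are polynomials, hence analytic at x = 0.
p(0) = -2,  q(0) = 0.
Indicial equation: r(r-1) + p(0) r + q(0) = 0, i.e. r^2 + (p(0) - 1) r + q(0) = 0, i.e. r^2 - 3 r = 0.
Discriminant: (-3)^2 - 4(0) = 9, so r = (3 ± 3)/2.
Solving: r_1 = 3, r_2 = 0.

indicial: r^2 - 3 r = 0; roots r_1 = 3, r_2 = 0


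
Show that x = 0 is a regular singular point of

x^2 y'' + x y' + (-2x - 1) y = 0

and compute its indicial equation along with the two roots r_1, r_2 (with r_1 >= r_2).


Divide by x^2 to reach normal form y'' + P_1(x) y' + P_2(x) y = 0 with P_1(x) = 1/x and P_2(x) = -2/x - 1/x^2.
x = 0 is a singular point because the y'-coefficient 1/x has a pole at x = 0 and the y-coefficient -2/x - 1/x^2 has a pole at x = 0.
It is a regular singular point because x P_1(x) = p(x) = 1 and x^2 P_2(x) = q(x) = -2x - 1 are polynomials, hence analytic at x = 0.
p(0) = 1,  q(0) = -1.
Indicial equation: r(r-1) + p(0) r + q(0) = 0, i.e. r^2 + (p(0) - 1) r + q(0) = 0, i.e. r^2 - 1 = 0.
Discriminant: (0)^2 - 4(-1) = 4, so r = (0 ± 2)/2.
Solving: r_1 = 1, r_2 = -1.

indicial: r^2 - 1 = 0; roots r_1 = 1, r_2 = -1


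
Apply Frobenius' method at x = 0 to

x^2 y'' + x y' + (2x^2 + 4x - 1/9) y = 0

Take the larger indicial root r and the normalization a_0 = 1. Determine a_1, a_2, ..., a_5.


Write in Frobenius form y'' + (p(x)/x) y' + (q(x)/x^2) y = 0:
  p(x) = 1,  q(x) = 2x^2 + 4x - 1/9.
Indicial equation: r(r-1) + (1) r + (-1/9) = 0 -> roots r_1 = 1/3, r_2 = -1/3.
Take r = r_1 = 1/3. Let y(x) = x^r sum_{n>=0} a_n x^n with a_0 = 1.
Substitute y = x^r sum a_n x^n and match x^{r+n}. The recurrence is
  D(n) a_n + 4 a_{n-1} + 2 a_{n-2} = 0,  where D(n) = (r+n)(r+n-1) + (1)(r+n) + (-1/9).
  a_n = [-4 a_{n-1} - 2 a_{n-2}] / D(n).
Since the indicial polynomial factors as (r - r_1)(r - r_2), D(n) = (r_1 + n - r_1)(r_1 + n - r_2) = n(n + 2/3).
Evaluating step by step (a_0 = 1):
  n = 1: D(1) = 1(1 + 2/3) = 5/3; numerator = -4(1) = -4; a_1 = (-4)/(5/3) = -12/5
  n = 2: D(2) = 2(2 + 2/3) = 16/3; numerator = -4(-12/5) - 2(1) = 38/5; a_2 = (38/5)/(16/3) = 57/40
  n = 3: D(3) = 3(3 + 2/3) = 11; numerator = -4(57/40) - 2(-12/5) = -9/10; a_3 = (-9/10)/(11) = -9/110
  n = 4: D(4) = 4(4 + 2/3) = 56/3; numerator = -4(-9/110) - 2(57/40) = -111/44; a_4 = (-111/44)/(56/3) = -333/2464
  n = 5: D(5) = 5(5 + 2/3) = 85/3; numerator = -4(-333/2464) - 2(-9/110) = 2169/3080; a_5 = (2169/3080)/(85/3) = 6507/261800

r = 1/3; a_0 = 1; a_1 = -12/5; a_2 = 57/40; a_3 = -9/110; a_4 = -333/2464; a_5 = 6507/261800


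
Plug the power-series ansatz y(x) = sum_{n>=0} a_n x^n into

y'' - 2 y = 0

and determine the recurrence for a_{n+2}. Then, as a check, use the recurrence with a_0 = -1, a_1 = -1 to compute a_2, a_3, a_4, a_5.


Substitute y = sum_n a_n x^n into y'' + (const) y = 0.
y''(x) = sum_{n>=0} (n+2)(n+1) a_{n+2} x^n.
The ODE becomes sum_n [(n+2)(n+1) a_{n+2} - 2 a_n] x^n = 0.
Setting each coefficient to zero gives the recurrence:
  (n+2)(n+1) a_{n+2} - 2 a_n = 0,
  a_{n+2} = 2 / ((n+1)(n+2)) a_n.

Check with a_0 = -1, a_1 = -1 (apply the recurrence for n = 0, 1, 2, 3): a_0 = -1, a_1 = -1, a_2 = -1, a_3 = -1/3, a_4 = -1/6, a_5 = -1/30.

a_{n+2} = 2/((n+1)(n+2)) * a_n; check: a_0 = -1, a_1 = -1, a_2 = -1, a_3 = -1/3, a_4 = -1/6, a_5 = -1/30


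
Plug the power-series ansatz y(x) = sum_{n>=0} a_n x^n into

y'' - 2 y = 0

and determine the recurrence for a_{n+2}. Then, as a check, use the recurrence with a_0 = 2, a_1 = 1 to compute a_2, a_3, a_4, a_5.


Substitute y = sum_n a_n x^n into y'' + (const) y = 0.
y''(x) = sum_{n>=0} (n+2)(n+1) a_{n+2} x^n.
The ODE becomes sum_n [(n+2)(n+1) a_{n+2} - 2 a_n] x^n = 0.
Setting each coefficient to zero gives the recurrence:
  (n+2)(n+1) a_{n+2} - 2 a_n = 0,
  a_{n+2} = 2 / ((n+1)(n+2)) a_n.

Check with a_0 = 2, a_1 = 1 (apply the recurrence for n = 0, 1, 2, 3): a_0 = 2, a_1 = 1, a_2 = 2, a_3 = 1/3, a_4 = 1/3, a_5 = 1/30.

a_{n+2} = 2/((n+1)(n+2)) * a_n; check: a_0 = 2, a_1 = 1, a_2 = 2, a_3 = 1/3, a_4 = 1/3, a_5 = 1/30


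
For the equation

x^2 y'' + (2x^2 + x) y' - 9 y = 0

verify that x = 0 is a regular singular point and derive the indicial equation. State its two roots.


Divide by x^2 to reach normal form y'' + P_1(x) y' + P_2(x) y = 0 with P_1(x) = 2 + 1/x and P_2(x) = -9/x^2.
x = 0 is a singular point because the y'-coefficient 2 + 1/x has a pole at x = 0 and the y-coefficient -9/x^2 has a pole at x = 0.
It is a regular singular point because x P_1(x) = p(x) = 2x + 1 and x^2 P_2(x) = q(x) = -9 are polynomials, hence analytic at x = 0.
p(0) = 1,  q(0) = -9.
Indicial equation: r(r-1) + p(0) r + q(0) = 0, i.e. r^2 + (p(0) - 1) r + q(0) = 0, i.e. r^2 - 9 = 0.
Discriminant: (0)^2 - 4(-9) = 36, so r = (0 ± 6)/2.
Solving: r_1 = 3, r_2 = -3.

indicial: r^2 - 9 = 0; roots r_1 = 3, r_2 = -3


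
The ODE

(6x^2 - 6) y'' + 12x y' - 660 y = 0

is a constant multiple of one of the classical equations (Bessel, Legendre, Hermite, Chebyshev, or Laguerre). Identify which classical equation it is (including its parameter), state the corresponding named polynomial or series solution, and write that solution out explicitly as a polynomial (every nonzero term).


All three coefficients share the factor -6; dividing through by -6 gives  (1 - x^2) y'' - 2x y' + 110 y = 0.
This matches the Legendre equation (1 - x^2) y'' - 2x y' + n(n+1) y = 0 (note the -2x y' term) with n(n+1) = 110, so n = 10; the polynomial solution is P_10(x).
With y = sum_k a_k x^k, matching x^k gives (k+2)(k+1) a_{k+2} = [k(k+1) - n(n+1)] a_k = (k - 10)(k + 11) a_k. The right side vanishes at k = 10, so the series with the parity of 10 terminates at degree 10.
Standard normalization (P_n(1) = 1): leading coefficient (2n)!/(2^n (n!)^2) = 2432902008176640000/(1024*13168189440000) = 46189/256, so a_10 = 46189/256. Work downward with a_k = (k+1)(k+2) a_{k+2} / ((k - 10)(k + 11)):
  a_8 = (9)(10)(46189/256) / ((8 - 10)(8 + 11)) = (2078505/128)/(-38) = -109395/256
  a_6 = (7)(8)(-109395/256) / ((6 - 10)(6 + 11)) = (-765765/32)/(-68) = 45045/128
  a_4 = (5)(6)(45045/128) / ((4 - 10)(4 + 11)) = (675675/64)/(-90) = -15015/128
  a_2 = (3)(4)(-15015/128) / ((2 - 10)(2 + 11)) = (-45045/32)/(-104) = 3465/256
  a_0 = (1)(2)(3465/256) / ((0 - 10)(0 + 11)) = (3465/128)/(-110) = -63/256
Hence P_10(x) = 46189 x^10/256 - 109395 x^8/256 + 45045 x^6/128 - 15015 x^4/128 + 3465 x^2/256 - 63/256.

P_10(x); series = 46189 x^10/256 - 109395 x^8/256 + 45045 x^6/128 - 15015 x^4/128 + 3465 x^2/256 - 63/256


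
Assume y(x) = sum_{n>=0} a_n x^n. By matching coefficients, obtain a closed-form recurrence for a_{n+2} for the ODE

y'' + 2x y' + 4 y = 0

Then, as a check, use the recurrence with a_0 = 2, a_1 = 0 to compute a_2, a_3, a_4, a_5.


Substitute y = sum_n a_n x^n.
y''(x) has coefficient (n+2)(n+1) a_{n+2} at x^n;
2 x y'(x) has coefficient 2 n a_n at x^n (shift);
4 y(x) has coefficient 4 a_n at x^n.
Matching x^n: (n+2)(n+1) a_{n+2} + (2n + 4) a_n = 0.
Thus a_{n+2} = (-2n - 4) / ((n+1)(n+2)) * a_n.

Check with a_0 = 2, a_1 = 0 (apply the recurrence for n = 0, 1, 2, 3): a_0 = 2, a_1 = 0, a_2 = -4, a_3 = 0, a_4 = 8/3, a_5 = 0.

a_(n+2) = (-2n - 4) / ((n+1)(n+2)) * a_n; check: a_0 = 2, a_1 = 0, a_2 = -4, a_3 = 0, a_4 = 8/3, a_5 = 0


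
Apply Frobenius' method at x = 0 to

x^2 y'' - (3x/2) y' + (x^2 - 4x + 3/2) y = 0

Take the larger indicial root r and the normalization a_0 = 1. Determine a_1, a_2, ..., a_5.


Write in Frobenius form y'' + (p(x)/x) y' + (q(x)/x^2) y = 0:
  p(x) = -3/2,  q(x) = x^2 - 4x + 3/2.
Indicial equation: r(r-1) + (-3/2) r + (3/2) = 0 -> roots r_1 = 3/2, r_2 = 1.
Take r = r_1 = 3/2. Let y(x) = x^r sum_{n>=0} a_n x^n with a_0 = 1.
Substitute y = x^r sum a_n x^n and match x^{r+n}. The recurrence is
  D(n) a_n - 4 a_{n-1} + 1 a_{n-2} = 0,  where D(n) = (r+n)(r+n-1) + (-3/2)(r+n) + (3/2).
  a_n = [4 a_{n-1} - 1 a_{n-2}] / D(n).
Since the indicial polynomial factors as (r - r_1)(r - r_2), D(n) = (r_1 + n - r_1)(r_1 + n - r_2) = n(n + 1/2).
Evaluating step by step (a_0 = 1):
  n = 1: D(1) = 1(1 + 1/2) = 3/2; numerator = 4(1) = 4; a_1 = (4)/(3/2) = 8/3
  n = 2: D(2) = 2(2 + 1/2) = 5; numerator = 4(8/3) - 1(1) = 29/3; a_2 = (29/3)/(5) = 29/15
  n = 3: D(3) = 3(3 + 1/2) = 21/2; numerator = 4(29/15) - 1(8/3) = 76/15; a_3 = (76/15)/(21/2) = 152/315
  n = 4: D(4) = 4(4 + 1/2) = 18; numerator = 4(152/315) - 1(29/15) = -1/315; a_4 = (-1/315)/(18) = -1/5670
  n = 5: D(5) = 5(5 + 1/2) = 55/2; numerator = 4(-1/5670) - 1(152/315) = -274/567; a_5 = (-274/567)/(55/2) = -548/31185

r = 3/2; a_0 = 1; a_1 = 8/3; a_2 = 29/15; a_3 = 152/315; a_4 = -1/5670; a_5 = -548/31185


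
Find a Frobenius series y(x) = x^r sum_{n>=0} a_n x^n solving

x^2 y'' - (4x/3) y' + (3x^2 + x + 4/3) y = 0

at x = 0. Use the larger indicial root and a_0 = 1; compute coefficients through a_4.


Write in Frobenius form y'' + (p(x)/x) y' + (q(x)/x^2) y = 0:
  p(x) = -4/3,  q(x) = 3x^2 + x + 4/3.
Indicial equation: r(r-1) + (-4/3) r + (4/3) = 0 -> roots r_1 = 4/3, r_2 = 1.
Take r = r_1 = 4/3. Let y(x) = x^r sum_{n>=0} a_n x^n with a_0 = 1.
Substitute y = x^r sum a_n x^n and match x^{r+n}. The recurrence is
  D(n) a_n + 1 a_{n-1} + 3 a_{n-2} = 0,  where D(n) = (r+n)(r+n-1) + (-4/3)(r+n) + (4/3).
  a_n = [-1 a_{n-1} - 3 a_{n-2}] / D(n).
Since the indicial polynomial factors as (r - r_1)(r - r_2), D(n) = (r_1 + n - r_1)(r_1 + n - r_2) = n(n + 1/3).
Evaluating step by step (a_0 = 1):
  n = 1: D(1) = 1(1 + 1/3) = 4/3; numerator = -1(1) = -1; a_1 = (-1)/(4/3) = -3/4
  n = 2: D(2) = 2(2 + 1/3) = 14/3; numerator = -1(-3/4) - 3(1) = -9/4; a_2 = (-9/4)/(14/3) = -27/56
  n = 3: D(3) = 3(3 + 1/3) = 10; numerator = -1(-27/56) - 3(-3/4) = 153/56; a_3 = (153/56)/(10) = 153/560
  n = 4: D(4) = 4(4 + 1/3) = 52/3; numerator = -1(153/560) - 3(-27/56) = 657/560; a_4 = (657/560)/(52/3) = 1971/29120

r = 4/3; a_0 = 1; a_1 = -3/4; a_2 = -27/56; a_3 = 153/560; a_4 = 1971/29120


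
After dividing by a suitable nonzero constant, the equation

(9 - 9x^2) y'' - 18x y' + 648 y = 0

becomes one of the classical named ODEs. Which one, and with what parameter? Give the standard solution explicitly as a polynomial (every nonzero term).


All three coefficients share the factor 9; dividing through by 9 gives  (1 - x^2) y'' - 2x y' + 72 y = 0.
This matches the Legendre equation (1 - x^2) y'' - 2x y' + n(n+1) y = 0 (note the -2x y' term) with n(n+1) = 72, so n = 8; the polynomial solution is P_8(x).
With y = sum_k a_k x^k, matching x^k gives (k+2)(k+1) a_{k+2} = [k(k+1) - n(n+1)] a_k = (k - 8)(k + 9) a_k. The right side vanishes at k = 8, so the series with the parity of 8 terminates at degree 8.
Standard normalization (P_n(1) = 1): leading coefficient (2n)!/(2^n (n!)^2) = 20922789888000/(256*1625702400) = 6435/128, so a_8 = 6435/128. Work downward with a_k = (k+1)(k+2) a_{k+2} / ((k - 8)(k + 9)):
  a_6 = (7)(8)(6435/128) / ((6 - 8)(6 + 9)) = (45045/16)/(-30) = -3003/32
  a_4 = (5)(6)(-3003/32) / ((4 - 8)(4 + 9)) = (-45045/16)/(-52) = 3465/64
  a_2 = (3)(4)(3465/64) / ((2 - 8)(2 + 9)) = (10395/16)/(-66) = -315/32
  a_0 = (1)(2)(-315/32) / ((0 - 8)(0 + 9)) = (-315/16)/(-72) = 35/128
Hence P_8(x) = 6435 x^8/128 - 3003 x^6/32 + 3465 x^4/64 - 315 x^2/32 + 35/128.

P_8(x); series = 6435 x^8/128 - 3003 x^6/32 + 3465 x^4/64 - 315 x^2/32 + 35/128


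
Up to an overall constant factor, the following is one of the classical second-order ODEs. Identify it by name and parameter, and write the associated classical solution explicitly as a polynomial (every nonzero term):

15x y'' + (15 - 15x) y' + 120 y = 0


All three coefficients share the factor 15; dividing through by 15 gives  x y'' + (1 - x) y' + 8 y = 0.
This matches the Laguerre equation x y'' + (1 - x) y' + n y = 0 with n = 8; the polynomial solution is L_8(x).
With y = sum_k a_k x^k, matching x^k gives (k+1)k a_{k+1} + (k+1) a_{k+1} - k a_k + n a_k = 0, i.e. (k+1)^2 a_{k+1} = (k - n) a_k = (k - 8) a_k. The right side vanishes at k = 8, so the series terminates at degree 8.
Standard normalization L_n(0) = 1 gives a_0 = 1. Work upward with a_{k+1} = (k - 8) a_k / (k+1)^2:
  a_1 = (0 - 8)(1) / 1^2 = -8/1 = -8
  a_2 = (1 - 8)(-8) / 2^2 = 56/4 = 14
  a_3 = (2 - 8)(14) / 3^2 = -84/9 = -28/3
  a_4 = (3 - 8)(-28/3) / 4^2 = (140/3)/16 = 35/12
  a_5 = (4 - 8)(35/12) / 5^2 = (-35/3)/25 = -7/15
  a_6 = (5 - 8)(-7/15) / 6^2 = (7/5)/36 = 7/180
  a_7 = (6 - 8)(7/180) / 7^2 = (-7/90)/49 = -1/630
  a_8 = (7 - 8)(-1/630) / 8^2 = (1/630)/64 = 1/40320
Hence L_8(x) = x^8/40320 - x^7/630 + 7 x^6/180 - 7 x^5/15 + 35 x^4/12 - 28 x^3/3 + 14 x^2 - 8 x + 1.

L_8(x); series = x^8/40320 - x^7/630 + 7 x^6/180 - 7 x^5/15 + 35 x^4/12 - 28 x^3/3 + 14 x^2 - 8 x + 1


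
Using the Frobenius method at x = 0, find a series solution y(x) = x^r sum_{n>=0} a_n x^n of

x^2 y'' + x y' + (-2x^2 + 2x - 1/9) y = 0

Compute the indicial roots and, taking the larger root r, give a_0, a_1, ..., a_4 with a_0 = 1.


Write in Frobenius form y'' + (p(x)/x) y' + (q(x)/x^2) y = 0:
  p(x) = 1,  q(x) = -2x^2 + 2x - 1/9.
Indicial equation: r(r-1) + (1) r + (-1/9) = 0 -> roots r_1 = 1/3, r_2 = -1/3.
Take r = r_1 = 1/3. Let y(x) = x^r sum_{n>=0} a_n x^n with a_0 = 1.
Substitute y = x^r sum a_n x^n and match x^{r+n}. The recurrence is
  D(n) a_n + 2 a_{n-1} - 2 a_{n-2} = 0,  where D(n) = (r+n)(r+n-1) + (1)(r+n) + (-1/9).
  a_n = [-2 a_{n-1} + 2 a_{n-2}] / D(n).
Since the indicial polynomial factors as (r - r_1)(r - r_2), D(n) = (r_1 + n - r_1)(r_1 + n - r_2) = n(n + 2/3).
Evaluating step by step (a_0 = 1):
  n = 1: D(1) = 1(1 + 2/3) = 5/3; numerator = -2(1) = -2; a_1 = (-2)/(5/3) = -6/5
  n = 2: D(2) = 2(2 + 2/3) = 16/3; numerator = -2(-6/5) + 2(1) = 22/5; a_2 = (22/5)/(16/3) = 33/40
  n = 3: D(3) = 3(3 + 2/3) = 11; numerator = -2(33/40) + 2(-6/5) = -81/20; a_3 = (-81/20)/(11) = -81/220
  n = 4: D(4) = 4(4 + 2/3) = 56/3; numerator = -2(-81/220) + 2(33/40) = 105/44; a_4 = (105/44)/(56/3) = 45/352

r = 1/3; a_0 = 1; a_1 = -6/5; a_2 = 33/40; a_3 = -81/220; a_4 = 45/352


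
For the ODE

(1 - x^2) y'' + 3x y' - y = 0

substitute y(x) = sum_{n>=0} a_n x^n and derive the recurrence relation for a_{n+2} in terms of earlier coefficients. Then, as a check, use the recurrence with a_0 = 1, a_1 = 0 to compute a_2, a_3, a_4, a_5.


Substitute y = sum_n a_n x^n.
(1 - 1 x^2) y'' contributes (n+2)(n+1) a_{n+2} - n(n-1) a_n at x^n.
3 x y'(x) contributes 3 n a_n at x^n.
-y(x) contributes -1 a_n at x^n.
Matching x^n: (n+2)(n+1) a_{n+2} + (-n(n-1) + 3 n - 1) a_n = 0.
Thus a_{n+2} = (n(n-1) - 3 n + 1) / ((n+1)(n+2)) * a_n.

Check with a_0 = 1, a_1 = 0 (apply the recurrence for n = 0, 1, 2, 3): a_0 = 1, a_1 = 0, a_2 = 1/2, a_3 = 0, a_4 = -1/8, a_5 = 0.

a_(n+2) = (n(n-1) - 3 n + 1) / ((n+1)(n+2)) * a_n; check: a_0 = 1, a_1 = 0, a_2 = 1/2, a_3 = 0, a_4 = -1/8, a_5 = 0


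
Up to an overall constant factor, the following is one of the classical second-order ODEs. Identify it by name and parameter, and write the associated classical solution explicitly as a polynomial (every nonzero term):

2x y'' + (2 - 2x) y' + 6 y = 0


All three coefficients share the factor 2; dividing through by 2 gives  x y'' + (1 - x) y' + 3 y = 0.
This matches the Laguerre equation x y'' + (1 - x) y' + n y = 0 with n = 3; the polynomial solution is L_3(x).
With y = sum_k a_k x^k, matching x^k gives (k+1)k a_{k+1} + (k+1) a_{k+1} - k a_k + n a_k = 0, i.e. (k+1)^2 a_{k+1} = (k - n) a_k = (k - 3) a_k. The right side vanishes at k = 3, so the series terminates at degree 3.
Standard normalization L_n(0) = 1 gives a_0 = 1. Work upward with a_{k+1} = (k - 3) a_k / (k+1)^2:
  a_1 = (0 - 3)(1) / 1^2 = -3/1 = -3
  a_2 = (1 - 3)(-3) / 2^2 = 6/4 = 3/2
  a_3 = (2 - 3)(3/2) / 3^2 = (-3/2)/9 = -1/6
Hence L_3(x) = -x^3/6 + 3 x^2/2 - 3 x + 1.

L_3(x); series = -x^3/6 + 3 x^2/2 - 3 x + 1


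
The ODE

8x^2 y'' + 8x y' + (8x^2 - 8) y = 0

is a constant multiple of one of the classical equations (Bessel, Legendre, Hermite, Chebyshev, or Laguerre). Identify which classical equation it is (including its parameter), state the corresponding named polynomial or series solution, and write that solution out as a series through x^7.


All three coefficients share the factor 8; dividing through by 8 gives  x^2 y'' + x y' + (x^2 - 1) y = 0.
This matches the Bessel equation x^2 y'' + x y' + (x^2 - nu^2) y = 0 with nu^2 = 1, so nu = 1; the solution bounded at x = 0 is J_1(x).
Frobenius at x = 0: indicial roots ±nu; for r = nu the recurrence k(k + 2nu) c_k = -c_{k-2} gives the standard series J_nu(x) = sum_{k>=0} (-1)^k / (k! (k+nu)!) (x/2)^(2k+nu). Evaluate the first 4 terms:
  k = 0: (-1)^0 / (0! * 1! * 2^1) x^1 = 1/(1*1*2) x^1 = (1/2) x^1
  k = 1: (-1)^1 / (1! * 2! * 2^3) x^3 = -1/(1*2*8) x^3 = (-1/16) x^3
  k = 2: (-1)^2 / (2! * 3! * 2^5) x^5 = 1/(2*6*32) x^5 = (1/384) x^5
  k = 3: (-1)^3 / (3! * 4! * 2^7) x^7 = -1/(6*24*128) x^7 = (-1/18432) x^7
Hence J_1(x) = -x^7/18432 + x^5/384 - x^3/16 + x/2 + ....

J_1(x); series = -x^7/18432 + x^5/384 - x^3/16 + x/2


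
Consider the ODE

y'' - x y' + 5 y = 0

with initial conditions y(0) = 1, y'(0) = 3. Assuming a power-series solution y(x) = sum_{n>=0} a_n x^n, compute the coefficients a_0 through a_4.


Ansatz: y(x) = sum_{n>=0} a_n x^n, so y'(x) = sum_{n>=1} n a_n x^(n-1) and y''(x) = sum_{n>=2} n(n-1) a_n x^(n-2).
Substitute into P(x) y'' + Q(x) y' + R(x) y = 0 with P(x) = 1, Q(x) = -x, R(x) = 5, and match powers of x.
Initial conditions: a_0 = 1, a_1 = 3.
Setting the coefficient of each power of x to zero and solving order by order (substituting the coefficients already found):
  x^0: 2 a_2 + 5 a_0 = 0  ->  2 a_2 = -5 a_0 = -5  ->  a_2 = -5/2
  x^1: 6 a_3 + 4 a_1 = 0  ->  6 a_3 = -4 a_1 = -12  ->  a_3 = -2
  x^2: 12 a_4 + 3 a_2 = 0  ->  12 a_4 = -3 a_2 = 15/2  ->  a_4 = 5/8
Truncated series: y(x) = 1 + 3 x - (5/2) x^2 - 2 x^3 + (5/8) x^4 + O(x^5).

a_0 = 1; a_1 = 3; a_2 = -5/2; a_3 = -2; a_4 = 5/8


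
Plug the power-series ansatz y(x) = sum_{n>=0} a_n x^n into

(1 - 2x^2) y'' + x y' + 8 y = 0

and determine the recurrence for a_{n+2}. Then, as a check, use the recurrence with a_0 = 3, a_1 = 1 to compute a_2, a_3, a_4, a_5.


Substitute y = sum_n a_n x^n.
(1 - 2 x^2) y'' contributes (n+2)(n+1) a_{n+2} - 2 n(n-1) a_n at x^n.
x y'(x) contributes n a_n at x^n.
8 y(x) contributes 8 a_n at x^n.
Matching x^n: (n+2)(n+1) a_{n+2} + (-2 n(n-1) + n + 8) a_n = 0.
Thus a_{n+2} = (2 n(n-1) - n - 8) / ((n+1)(n+2)) * a_n.

Check with a_0 = 3, a_1 = 1 (apply the recurrence for n = 0, 1, 2, 3): a_0 = 3, a_1 = 1, a_2 = -12, a_3 = -3/2, a_4 = 6, a_5 = -3/40.

a_(n+2) = (2 n(n-1) - n - 8) / ((n+1)(n+2)) * a_n; check: a_0 = 3, a_1 = 1, a_2 = -12, a_3 = -3/2, a_4 = 6, a_5 = -3/40


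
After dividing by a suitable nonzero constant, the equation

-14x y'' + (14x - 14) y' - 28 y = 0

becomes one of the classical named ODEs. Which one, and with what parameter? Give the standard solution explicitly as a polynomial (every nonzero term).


All three coefficients share the factor -14; dividing through by -14 gives  x y'' + (1 - x) y' + 2 y = 0.
This matches the Laguerre equation x y'' + (1 - x) y' + n y = 0 with n = 2; the polynomial solution is L_2(x).
With y = sum_k a_k x^k, matching x^k gives (k+1)k a_{k+1} + (k+1) a_{k+1} - k a_k + n a_k = 0, i.e. (k+1)^2 a_{k+1} = (k - n) a_k = (k - 2) a_k. The right side vanishes at k = 2, so the series terminates at degree 2.
Standard normalization L_n(0) = 1 gives a_0 = 1. Work upward with a_{k+1} = (k - 2) a_k / (k+1)^2:
  a_1 = (0 - 2)(1) / 1^2 = -2/1 = -2
  a_2 = (1 - 2)(-2) / 2^2 = 2/4 = 1/2
Hence L_2(x) = x^2/2 - 2 x + 1.

L_2(x); series = x^2/2 - 2 x + 1


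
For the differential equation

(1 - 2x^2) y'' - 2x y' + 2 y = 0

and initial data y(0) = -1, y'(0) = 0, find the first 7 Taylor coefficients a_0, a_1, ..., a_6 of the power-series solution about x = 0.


Ansatz: y(x) = sum_{n>=0} a_n x^n, so y'(x) = sum_{n>=1} n a_n x^(n-1) and y''(x) = sum_{n>=2} n(n-1) a_n x^(n-2).
Substitute into P(x) y'' + Q(x) y' + R(x) y = 0 with P(x) = 1 - 2x^2, Q(x) = -2x, R(x) = 2, and match powers of x.
Initial conditions: a_0 = -1, a_1 = 0.
Setting the coefficient of each power of x to zero and solving order by order (substituting the coefficients already found):
  x^0: 2 a_2 + 2 a_0 = 0  ->  2 a_2 = -2 a_0 = 2  ->  a_2 = 1
  x^1: 6 a_3 = 0  ->  a_3 = 0
  x^2: 12 a_4 - 6 a_2 = 0  ->  12 a_4 = 6 a_2 = 6  ->  a_4 = 1/2
  x^3: 20 a_5 - 16 a_3 = 0  ->  20 a_5 = 16 a_3 = 0  ->  a_5 = 0
  x^4: 30 a_6 - 30 a_4 = 0  ->  30 a_6 = 30 a_4 = 15  ->  a_6 = 1/2
Truncated series: y(x) = -1 + x^2 + (1/2) x^4 + (1/2) x^6 + O(x^7).

a_0 = -1; a_1 = 0; a_2 = 1; a_3 = 0; a_4 = 1/2; a_5 = 0; a_6 = 1/2
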